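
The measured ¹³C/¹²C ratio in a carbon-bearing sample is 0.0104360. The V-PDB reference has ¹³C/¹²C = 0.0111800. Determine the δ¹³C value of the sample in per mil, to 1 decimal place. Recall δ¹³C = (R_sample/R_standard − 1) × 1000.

δ¹³C = (R_sample / R_standard − 1) × 1000
R_sample / R_standard = 0.0104360 / 0.0111800 = 0.933453
δ¹³C = (0.933453 − 1) × 1000 = -66.55 per mil

-66.5 per mil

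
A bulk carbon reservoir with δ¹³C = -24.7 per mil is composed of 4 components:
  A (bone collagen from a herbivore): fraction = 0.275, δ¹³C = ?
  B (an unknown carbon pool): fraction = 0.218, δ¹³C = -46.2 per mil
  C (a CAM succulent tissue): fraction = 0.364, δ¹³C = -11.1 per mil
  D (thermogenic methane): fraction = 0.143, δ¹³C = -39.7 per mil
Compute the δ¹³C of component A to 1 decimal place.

Isotope mass balance: δ_bulk = Σ fᵢ·δᵢ.
-24.7 = 0.275×δ_A + 0.218×(-46.2) + 0.364×(-11.1) + 0.143×(-39.7)
0.275·δ_A = -24.7 − (-19.789) = -4.911
δ_A = -4.911 / 0.275 = -17.86 per mil

-17.9 per mil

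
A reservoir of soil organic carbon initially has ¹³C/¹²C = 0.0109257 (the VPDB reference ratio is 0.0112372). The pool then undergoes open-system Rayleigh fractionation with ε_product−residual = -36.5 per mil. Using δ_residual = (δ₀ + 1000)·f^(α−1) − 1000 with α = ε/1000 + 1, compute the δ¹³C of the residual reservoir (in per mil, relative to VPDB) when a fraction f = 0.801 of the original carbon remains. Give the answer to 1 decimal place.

-19.8 per mil

δ₀ = (0.0109257/0.0112372 − 1)×1000 = (0.972280 − 1)×1000 = -27.720 per mil
α − 1 = ε/1000 = -0.0365
f^(α−1) = 0.801^(-0.0365) = 1.008132
δ_res = (-27.720 + 1000) × 1.008132 − 1000 = 980.186 − 1000 = -19.81 per mil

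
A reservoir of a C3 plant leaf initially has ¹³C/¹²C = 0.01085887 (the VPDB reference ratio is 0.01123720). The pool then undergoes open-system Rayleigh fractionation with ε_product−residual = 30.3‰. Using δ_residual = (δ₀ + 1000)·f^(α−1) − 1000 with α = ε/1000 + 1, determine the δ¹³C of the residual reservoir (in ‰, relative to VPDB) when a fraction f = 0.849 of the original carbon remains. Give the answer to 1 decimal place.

-38.4‰

δ₀ = (0.01085887/0.01123720 − 1)×1000 = (0.966332 − 1)×1000 = -33.668‰
α − 1 = ε/1000 = 0.0303
f^(α−1) = 0.849^(0.0303) = 0.995052
δ_res = (-33.668 + 1000) × 0.995052 − 1000 = 961.551 − 1000 = -38.45‰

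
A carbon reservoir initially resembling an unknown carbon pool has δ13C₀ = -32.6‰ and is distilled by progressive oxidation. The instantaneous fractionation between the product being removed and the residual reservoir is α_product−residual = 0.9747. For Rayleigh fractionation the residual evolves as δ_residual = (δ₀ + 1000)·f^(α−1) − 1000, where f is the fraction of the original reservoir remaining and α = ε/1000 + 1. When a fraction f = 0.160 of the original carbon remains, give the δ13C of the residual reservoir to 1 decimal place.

13.3‰

Rayleigh residual: δ_res = (δ₀ + 1000)·f^(α−1) − 1000
α − 1 = -0.02530
f^(α−1) = 0.160^(-0.02530) = 1.047456
δ_res = (-32.6 + 1000) × 1.047456 − 1000 = 1013.309 − 1000 = 13.31‰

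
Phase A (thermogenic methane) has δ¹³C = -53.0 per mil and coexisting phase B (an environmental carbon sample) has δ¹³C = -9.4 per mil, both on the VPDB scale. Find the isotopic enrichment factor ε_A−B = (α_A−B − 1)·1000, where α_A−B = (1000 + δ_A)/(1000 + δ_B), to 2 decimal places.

-44.01 per mil

α_A−B = (1000 + -53.0) / (1000 + -9.4) = 947.0 / 990.6 = 0.955986
ε_A−B = (0.955986 − 1) × 1000 = -44.014 per mil
(The approximation ε ≈ δ_A − δ_B would give -43.6 per mil.)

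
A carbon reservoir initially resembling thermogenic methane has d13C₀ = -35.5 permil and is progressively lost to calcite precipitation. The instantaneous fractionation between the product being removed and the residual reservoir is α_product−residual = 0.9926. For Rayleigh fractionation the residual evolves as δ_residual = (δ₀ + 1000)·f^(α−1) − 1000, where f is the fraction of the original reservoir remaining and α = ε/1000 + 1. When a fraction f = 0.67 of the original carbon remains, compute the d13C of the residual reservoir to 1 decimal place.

Rayleigh residual: δ_res = (δ₀ + 1000)·f^(α−1) − 1000
α − 1 = -0.00740
f^(α−1) = 0.67^(-0.00740) = 1.002968
δ_res = (-35.5 + 1000) × 1.002968 − 1000 = 967.363 − 1000 = -32.64 permil

-32.6 permil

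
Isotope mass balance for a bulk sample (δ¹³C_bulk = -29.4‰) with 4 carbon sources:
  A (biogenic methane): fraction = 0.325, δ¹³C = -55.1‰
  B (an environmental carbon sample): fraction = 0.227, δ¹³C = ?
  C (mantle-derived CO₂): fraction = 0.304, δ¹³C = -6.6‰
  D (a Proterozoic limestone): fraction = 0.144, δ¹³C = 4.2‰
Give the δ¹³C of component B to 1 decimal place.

-44.5‰

Isotope mass balance: δ_bulk = Σ fᵢ·δᵢ.
-29.4 = 0.325×(-55.1) + 0.227×δ_B + 0.304×(-6.6) + 0.144×(4.2)
0.227·δ_B = -29.4 − (-19.309) = -10.091
δ_B = -10.091 / 0.227 = -44.45‰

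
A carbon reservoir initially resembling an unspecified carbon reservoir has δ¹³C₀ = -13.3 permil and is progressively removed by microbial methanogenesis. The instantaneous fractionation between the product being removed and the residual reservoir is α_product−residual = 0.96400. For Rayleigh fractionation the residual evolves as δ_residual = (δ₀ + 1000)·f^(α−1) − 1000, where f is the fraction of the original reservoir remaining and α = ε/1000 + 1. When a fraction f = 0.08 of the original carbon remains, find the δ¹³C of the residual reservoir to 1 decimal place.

80.6 permil

Rayleigh residual: δ_res = (δ₀ + 1000)·f^(α−1) − 1000
α − 1 = -0.03600
f^(α−1) = 0.08^(-0.03600) = 1.095188
δ_res = (-13.3 + 1000) × 1.095188 − 1000 = 1080.622 − 1000 = 80.62 permil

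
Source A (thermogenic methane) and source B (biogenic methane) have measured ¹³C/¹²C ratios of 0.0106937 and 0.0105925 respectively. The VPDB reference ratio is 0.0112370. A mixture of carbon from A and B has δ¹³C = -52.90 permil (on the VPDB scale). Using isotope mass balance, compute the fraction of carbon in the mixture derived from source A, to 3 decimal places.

δ_A = (0.0106937/0.0112370 − 1)×1000 = (0.951651 − 1)×1000 = -48.349 permil
δ_B = (0.0105925/0.0112370 − 1)×1000 = (0.942645 − 1)×1000 = -57.355 permil
f_A = (δ_mix − δ_B)/(δ_A − δ_B) = (-52.90 − (-57.355))/(-48.349 − (-57.355))
f_A = 4.455 / 9.006 = 0.4947

0.495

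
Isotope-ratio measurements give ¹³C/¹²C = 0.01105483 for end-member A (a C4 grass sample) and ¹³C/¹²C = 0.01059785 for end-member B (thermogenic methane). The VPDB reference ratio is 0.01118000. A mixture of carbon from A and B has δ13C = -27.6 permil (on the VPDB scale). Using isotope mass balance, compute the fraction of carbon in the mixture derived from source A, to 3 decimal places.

0.599

δ_A = (0.01105483/0.01118000 − 1)×1000 = (0.988804 − 1)×1000 = -11.196 permil
δ_B = (0.01059785/0.01118000 − 1)×1000 = (0.947929 − 1)×1000 = -52.071 permil
f_A = (δ_mix − δ_B)/(δ_A − δ_B) = (-27.6 − (-52.071))/(-11.196 − (-52.071))
f_A = 24.471 / 40.875 = 0.5987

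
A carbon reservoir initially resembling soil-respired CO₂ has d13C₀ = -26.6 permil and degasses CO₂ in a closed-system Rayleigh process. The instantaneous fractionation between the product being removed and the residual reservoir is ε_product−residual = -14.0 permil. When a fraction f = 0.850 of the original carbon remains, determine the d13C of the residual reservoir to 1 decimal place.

-24.4 permil

Rayleigh residual: δ_res = (δ₀ + 1000)·f^(α−1) − 1000
α = ε/1000 + 1 = 0.98600, so α − 1 = -0.01400
f^(α−1) = 0.850^(-0.01400) = 1.002278
δ_res = (-26.6 + 1000) × 1.002278 − 1000 = 975.617 − 1000 = -24.38 permil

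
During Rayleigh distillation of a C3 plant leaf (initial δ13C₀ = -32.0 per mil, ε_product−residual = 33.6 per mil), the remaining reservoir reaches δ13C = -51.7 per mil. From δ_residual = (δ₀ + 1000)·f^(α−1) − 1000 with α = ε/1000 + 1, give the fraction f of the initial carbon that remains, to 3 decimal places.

α − 1 = ε/1000 = 0.0336
(δ_res + 1000)/(δ₀ + 1000) = (-51.7 + 1000)/(-32.0 + 1000) = 948.3/968.0 = 0.979649
f = 0.979649^(1/0.0336) = exp(ln(0.979649)/0.0336) = exp(-0.02056/0.0336)
f = exp(-0.6119) = 0.5423

0.542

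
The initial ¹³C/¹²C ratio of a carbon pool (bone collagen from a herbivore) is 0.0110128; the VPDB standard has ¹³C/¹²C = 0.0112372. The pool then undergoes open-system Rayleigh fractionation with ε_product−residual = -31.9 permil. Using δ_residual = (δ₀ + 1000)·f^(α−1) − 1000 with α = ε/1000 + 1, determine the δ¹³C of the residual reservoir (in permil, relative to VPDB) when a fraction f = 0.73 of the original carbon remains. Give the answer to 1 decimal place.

-10.1 permil

δ₀ = (0.0110128/0.0112372 − 1)×1000 = (0.980031 − 1)×1000 = -19.969 permil
α − 1 = ε/1000 = -0.0319
f^(α−1) = 0.73^(-0.0319) = 1.010090
δ_res = (-19.969 + 1000) × 1.010090 − 1000 = 989.919 − 1000 = -10.08 permil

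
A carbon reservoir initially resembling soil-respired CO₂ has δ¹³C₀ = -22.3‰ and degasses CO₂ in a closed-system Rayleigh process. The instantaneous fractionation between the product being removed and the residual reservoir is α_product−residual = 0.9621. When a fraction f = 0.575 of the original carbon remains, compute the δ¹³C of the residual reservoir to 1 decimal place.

Rayleigh residual: δ_res = (δ₀ + 1000)·f^(α−1) − 1000
α − 1 = -0.03790
f^(α−1) = 0.575^(-0.03790) = 1.021195
δ_res = (-22.3 + 1000) × 1.021195 − 1000 = 998.422 − 1000 = -1.58‰

-1.6‰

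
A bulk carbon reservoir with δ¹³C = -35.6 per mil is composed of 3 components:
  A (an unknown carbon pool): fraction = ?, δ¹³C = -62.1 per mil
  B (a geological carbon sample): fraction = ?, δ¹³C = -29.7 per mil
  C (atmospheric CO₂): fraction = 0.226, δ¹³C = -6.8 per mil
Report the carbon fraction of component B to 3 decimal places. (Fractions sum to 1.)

0.432

Let f_B and f_A be the unknown fractions; fractions sum to 1 so f_B + f_A = 0.774.
Mass balance: Σ fᵢ·δᵢ = δ_bulk ⇒ f_B·(-29.7) + f_A·(-62.1) = -35.6 − (-1.537) = -34.063
Substitute f_A = 0.774 − f_B:
f_B·(-29.7 − -62.1) = -34.063 − 0.774×(-62.1) = 14.002
f_B = 14.002 / 32.4 = 0.4322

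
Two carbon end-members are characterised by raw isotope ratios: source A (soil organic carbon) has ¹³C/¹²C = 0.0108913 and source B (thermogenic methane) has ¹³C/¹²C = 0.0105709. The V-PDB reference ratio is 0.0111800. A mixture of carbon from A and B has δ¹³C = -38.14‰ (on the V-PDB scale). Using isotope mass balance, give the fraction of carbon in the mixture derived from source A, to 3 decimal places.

δ_A = (0.0108913/0.0111800 − 1)×1000 = (0.974177 − 1)×1000 = -25.823‰
δ_B = (0.0105709/0.0111800 − 1)×1000 = (0.945519 − 1)×1000 = -54.481‰
f_A = (δ_mix − δ_B)/(δ_A − δ_B) = (-38.14 − (-54.481))/(-25.823 − (-54.481))
f_A = 16.341 / 28.658 = 0.5702

0.570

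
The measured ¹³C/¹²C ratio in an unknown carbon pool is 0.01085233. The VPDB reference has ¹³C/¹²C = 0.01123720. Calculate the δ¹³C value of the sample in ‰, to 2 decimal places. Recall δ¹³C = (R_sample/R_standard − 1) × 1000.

δ¹³C = (R_sample / R_standard − 1) × 1000
R_sample / R_standard = 0.01085233 / 0.01123720 = 0.965750
δ¹³C = (0.965750 − 1) × 1000 = -34.250‰

-34.25‰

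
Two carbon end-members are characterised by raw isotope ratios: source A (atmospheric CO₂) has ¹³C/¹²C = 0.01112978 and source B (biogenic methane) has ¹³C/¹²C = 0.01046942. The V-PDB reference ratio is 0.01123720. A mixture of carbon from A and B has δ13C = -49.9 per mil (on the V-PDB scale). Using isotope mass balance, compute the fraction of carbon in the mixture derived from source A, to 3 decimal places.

δ_A = (0.01112978/0.01123720 − 1)×1000 = (0.990441 − 1)×1000 = -9.559 per mil
δ_B = (0.01046942/0.01123720 − 1)×1000 = (0.931675 − 1)×1000 = -68.325 per mil
f_A = (δ_mix − δ_B)/(δ_A − δ_B) = (-49.9 − (-68.325))/(-9.559 − (-68.325))
f_A = 18.425 / 58.766 = 0.3135

0.314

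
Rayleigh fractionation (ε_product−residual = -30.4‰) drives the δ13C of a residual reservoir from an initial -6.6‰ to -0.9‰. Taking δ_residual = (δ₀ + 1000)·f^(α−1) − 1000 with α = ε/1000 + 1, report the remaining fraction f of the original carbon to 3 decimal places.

α − 1 = ε/1000 = -0.0304
(δ_res + 1000)/(δ₀ + 1000) = (-0.9 + 1000)/(-6.6 + 1000) = 999.1/993.4 = 1.005738
f = 1.005738^(1/-0.0304) = exp(ln(1.005738)/-0.0304) = exp(0.00572/-0.0304)
f = exp(-0.1882) = 0.8284

0.828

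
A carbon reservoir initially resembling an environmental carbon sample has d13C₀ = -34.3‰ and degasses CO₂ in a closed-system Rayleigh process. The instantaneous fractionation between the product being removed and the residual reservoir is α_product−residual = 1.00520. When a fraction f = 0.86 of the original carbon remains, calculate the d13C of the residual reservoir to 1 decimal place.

Rayleigh residual: δ_res = (δ₀ + 1000)·f^(α−1) − 1000
α − 1 = 0.00520
f^(α−1) = 0.86^(0.00520) = 0.999216
δ_res = (-34.3 + 1000) × 0.999216 − 1000 = 964.943 − 1000 = -35.06‰

-35.1‰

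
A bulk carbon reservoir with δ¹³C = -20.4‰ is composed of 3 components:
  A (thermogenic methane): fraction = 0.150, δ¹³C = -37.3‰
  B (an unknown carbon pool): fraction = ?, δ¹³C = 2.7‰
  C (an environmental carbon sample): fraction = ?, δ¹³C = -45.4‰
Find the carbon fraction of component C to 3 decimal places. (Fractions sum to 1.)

Let f_C and f_B be the unknown fractions; fractions sum to 1 so f_C + f_B = 0.850.
Mass balance: Σ fᵢ·δᵢ = δ_bulk ⇒ f_C·(-45.4) + f_B·(2.7) = -20.4 − (-5.595) = -14.805
Substitute f_B = 0.850 − f_C:
f_C·(-45.4 − 2.7) = -14.805 − 0.850×(2.7) = -17.100
f_C = -17.100 / -48.1 = 0.3555

0.356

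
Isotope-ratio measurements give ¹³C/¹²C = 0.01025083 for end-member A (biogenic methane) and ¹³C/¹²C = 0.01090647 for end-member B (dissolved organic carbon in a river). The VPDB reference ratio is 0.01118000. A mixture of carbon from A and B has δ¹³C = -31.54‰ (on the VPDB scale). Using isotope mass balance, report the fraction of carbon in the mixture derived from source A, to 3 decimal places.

δ_A = (0.01025083/0.01118000 − 1)×1000 = (0.916890 − 1)×1000 = -83.110‰
δ_B = (0.01090647/0.01118000 − 1)×1000 = (0.975534 − 1)×1000 = -24.466‰
f_A = (δ_mix − δ_B)/(δ_A − δ_B) = (-31.54 − (-24.466))/(-83.110 − (-24.466))
f_A = -7.074 / -58.644 = 0.1206

0.121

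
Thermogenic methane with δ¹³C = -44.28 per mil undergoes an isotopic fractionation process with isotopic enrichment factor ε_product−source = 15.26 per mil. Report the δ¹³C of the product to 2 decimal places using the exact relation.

To first order, δ_product ≈ δ_source + ε = -29.02 per mil.
Exactly, δ_product = (δ_source + 1000)·(ε/1000 + 1) − 1000.
δ_product = (-44.28 + 1000) × (15.26/1000 + 1) − 1000
δ_product = -29.696 per mil

-29.70 per mil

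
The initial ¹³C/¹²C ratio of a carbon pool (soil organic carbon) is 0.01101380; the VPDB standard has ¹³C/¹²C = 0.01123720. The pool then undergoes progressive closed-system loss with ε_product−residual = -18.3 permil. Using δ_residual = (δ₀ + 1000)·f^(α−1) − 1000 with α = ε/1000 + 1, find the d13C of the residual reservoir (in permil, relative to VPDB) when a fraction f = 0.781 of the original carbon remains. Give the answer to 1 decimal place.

-15.4 permil

δ₀ = (0.01101380/0.01123720 − 1)×1000 = (0.980120 − 1)×1000 = -19.880 permil
α − 1 = ε/1000 = -0.0183
f^(α−1) = 0.781^(-0.0183) = 1.004534
δ_res = (-19.880 + 1000) × 1.004534 − 1000 = 984.563 − 1000 = -15.44 permil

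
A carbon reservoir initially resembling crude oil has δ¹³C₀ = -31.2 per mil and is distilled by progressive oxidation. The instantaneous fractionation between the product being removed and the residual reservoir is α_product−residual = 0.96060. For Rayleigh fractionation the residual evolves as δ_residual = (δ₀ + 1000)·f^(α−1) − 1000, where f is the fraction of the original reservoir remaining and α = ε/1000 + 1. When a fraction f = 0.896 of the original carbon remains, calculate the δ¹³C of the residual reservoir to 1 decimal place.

-27.0 per mil

Rayleigh residual: δ_res = (δ₀ + 1000)·f^(α−1) − 1000
α − 1 = -0.03940
f^(α−1) = 0.896^(-0.03940) = 1.004336
δ_res = (-31.2 + 1000) × 1.004336 − 1000 = 973.001 − 1000 = -27.00 per mil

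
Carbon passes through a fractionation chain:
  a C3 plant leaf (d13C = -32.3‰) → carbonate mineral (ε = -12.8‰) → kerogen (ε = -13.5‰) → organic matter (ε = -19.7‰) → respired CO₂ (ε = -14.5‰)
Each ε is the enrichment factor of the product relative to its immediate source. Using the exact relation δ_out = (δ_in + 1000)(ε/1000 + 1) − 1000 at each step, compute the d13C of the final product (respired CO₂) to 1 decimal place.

-89.5‰

step 1: δ = (-32.30 + 1000)·(-12.8/1000 + 1) − 1000 = -44.69‰
step 2: δ = (-44.69 + 1000)·(-13.5/1000 + 1) − 1000 = -57.58‰
step 3: δ = (-57.58 + 1000)·(-19.7/1000 + 1) − 1000 = -76.15‰
step 4: δ = (-76.15 + 1000)·(-14.5/1000 + 1) − 1000 = -89.54‰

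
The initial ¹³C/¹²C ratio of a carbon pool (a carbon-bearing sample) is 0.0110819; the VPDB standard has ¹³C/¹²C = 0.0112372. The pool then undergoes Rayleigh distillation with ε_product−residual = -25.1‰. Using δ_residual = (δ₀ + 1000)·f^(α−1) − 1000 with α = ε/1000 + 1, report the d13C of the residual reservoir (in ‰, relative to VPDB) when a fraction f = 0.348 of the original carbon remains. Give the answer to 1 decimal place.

δ₀ = (0.0110819/0.0112372 − 1)×1000 = (0.986180 − 1)×1000 = -13.820‰
α − 1 = ε/1000 = -0.0251
f^(α−1) = 0.348^(-0.0251) = 1.026848
δ_res = (-13.820 + 1000) × 1.026848 − 1000 = 1012.657 − 1000 = 12.66‰

12.7‰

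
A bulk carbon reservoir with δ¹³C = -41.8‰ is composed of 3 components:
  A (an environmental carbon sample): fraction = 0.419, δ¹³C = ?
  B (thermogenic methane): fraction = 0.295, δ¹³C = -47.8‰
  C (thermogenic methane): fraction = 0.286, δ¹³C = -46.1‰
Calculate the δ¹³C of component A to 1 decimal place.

-34.6‰

Isotope mass balance: δ_bulk = Σ fᵢ·δᵢ.
-41.8 = 0.419×δ_A + 0.295×(-47.8) + 0.286×(-46.1)
0.419·δ_A = -41.8 − (-27.286) = -14.514
δ_A = -14.514 / 0.419 = -34.64‰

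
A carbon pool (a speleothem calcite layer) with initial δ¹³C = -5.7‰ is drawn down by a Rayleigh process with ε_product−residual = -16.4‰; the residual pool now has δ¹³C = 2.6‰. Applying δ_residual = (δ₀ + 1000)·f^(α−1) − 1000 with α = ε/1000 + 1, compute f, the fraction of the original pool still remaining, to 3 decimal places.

α − 1 = ε/1000 = -0.0164
(δ_res + 1000)/(δ₀ + 1000) = (2.6 + 1000)/(-5.7 + 1000) = 1002.6/994.3 = 1.008348
f = 1.008348^(1/-0.0164) = exp(ln(1.008348)/-0.0164) = exp(0.00831/-0.0164)
f = exp(-0.5069) = 0.6024

0.602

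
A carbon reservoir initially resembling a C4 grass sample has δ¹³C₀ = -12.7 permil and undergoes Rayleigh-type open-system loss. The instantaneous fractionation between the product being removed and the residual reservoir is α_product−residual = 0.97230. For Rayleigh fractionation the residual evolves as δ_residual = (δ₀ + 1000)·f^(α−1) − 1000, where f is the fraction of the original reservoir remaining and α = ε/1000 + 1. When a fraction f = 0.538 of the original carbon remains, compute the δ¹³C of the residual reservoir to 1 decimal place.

Rayleigh residual: δ_res = (δ₀ + 1000)·f^(α−1) − 1000
α − 1 = -0.02770
f^(α−1) = 0.538^(-0.02770) = 1.017319
δ_res = (-12.7 + 1000) × 1.017319 − 1000 = 1004.399 − 1000 = 4.40 permil

4.4 permil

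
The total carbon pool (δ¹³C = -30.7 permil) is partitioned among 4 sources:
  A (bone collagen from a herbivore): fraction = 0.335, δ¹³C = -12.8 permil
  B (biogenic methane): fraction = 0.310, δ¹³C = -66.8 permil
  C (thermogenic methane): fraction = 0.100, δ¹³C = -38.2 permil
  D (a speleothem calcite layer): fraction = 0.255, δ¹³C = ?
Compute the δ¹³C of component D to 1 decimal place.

-7.4 permil

Isotope mass balance: δ_bulk = Σ fᵢ·δᵢ.
-30.7 = 0.335×(-12.8) + 0.310×(-66.8) + 0.100×(-38.2) + 0.255×δ_D
0.255·δ_D = -30.7 − (-28.816) = -1.884
δ_D = -1.884 / 0.255 = -7.39 permil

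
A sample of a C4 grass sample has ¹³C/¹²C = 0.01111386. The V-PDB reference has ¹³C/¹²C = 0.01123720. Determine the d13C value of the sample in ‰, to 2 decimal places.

d13C = (R_sample / R_standard − 1) × 1000
R_sample / R_standard = 0.01111386 / 0.01123720 = 0.989024
d13C = (0.989024 − 1) × 1000 = -10.976‰

-10.98‰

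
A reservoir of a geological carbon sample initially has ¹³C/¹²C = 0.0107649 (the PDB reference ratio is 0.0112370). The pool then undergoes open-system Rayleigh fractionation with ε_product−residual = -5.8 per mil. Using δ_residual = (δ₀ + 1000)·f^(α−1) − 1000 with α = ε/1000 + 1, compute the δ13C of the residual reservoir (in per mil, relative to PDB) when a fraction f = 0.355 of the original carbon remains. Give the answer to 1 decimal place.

δ₀ = (0.0107649/0.0112370 − 1)×1000 = (0.957987 − 1)×1000 = -42.013 per mil
α − 1 = ε/1000 = -0.0058
f^(α−1) = 0.355^(-0.0058) = 1.006025
δ_res = (-42.013 + 1000) × 1.006025 − 1000 = 963.759 − 1000 = -36.24 per mil

-36.2 per mil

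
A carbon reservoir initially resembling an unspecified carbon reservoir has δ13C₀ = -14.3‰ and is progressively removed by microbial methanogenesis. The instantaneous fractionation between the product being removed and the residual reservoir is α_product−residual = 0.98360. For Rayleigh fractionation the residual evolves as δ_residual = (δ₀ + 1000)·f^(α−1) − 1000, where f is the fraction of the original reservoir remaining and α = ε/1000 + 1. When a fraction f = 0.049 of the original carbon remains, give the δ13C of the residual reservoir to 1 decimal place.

Rayleigh residual: δ_res = (δ₀ + 1000)·f^(α−1) − 1000
α − 1 = -0.01640
f^(α−1) = 0.049^(-0.01640) = 1.050705
δ_res = (-14.3 + 1000) × 1.050705 − 1000 = 1035.680 − 1000 = 35.68‰

35.7‰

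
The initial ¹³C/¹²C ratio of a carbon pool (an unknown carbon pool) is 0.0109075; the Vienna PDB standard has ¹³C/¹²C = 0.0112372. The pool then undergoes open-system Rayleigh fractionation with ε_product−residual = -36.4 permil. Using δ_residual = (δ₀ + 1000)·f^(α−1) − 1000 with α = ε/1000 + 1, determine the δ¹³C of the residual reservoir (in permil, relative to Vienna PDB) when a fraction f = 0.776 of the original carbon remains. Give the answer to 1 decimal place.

-20.3 permil

δ₀ = (0.0109075/0.0112372 − 1)×1000 = (0.970660 − 1)×1000 = -29.340 permil
α − 1 = ε/1000 = -0.0364
f^(α−1) = 0.776^(-0.0364) = 1.009274
δ_res = (-29.340 + 1000) × 1.009274 − 1000 = 979.662 − 1000 = -20.34 permil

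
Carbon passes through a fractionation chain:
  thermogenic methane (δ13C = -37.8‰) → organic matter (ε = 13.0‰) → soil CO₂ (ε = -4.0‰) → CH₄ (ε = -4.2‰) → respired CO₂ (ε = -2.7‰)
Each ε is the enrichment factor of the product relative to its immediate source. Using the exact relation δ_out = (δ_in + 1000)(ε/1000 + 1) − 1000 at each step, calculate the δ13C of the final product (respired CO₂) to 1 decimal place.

-35.9‰

step 1: δ = (-37.80 + 1000)·(13.0/1000 + 1) − 1000 = -25.29‰
step 2: δ = (-25.29 + 1000)·(-4.0/1000 + 1) − 1000 = -29.19‰
step 3: δ = (-29.19 + 1000)·(-4.2/1000 + 1) − 1000 = -33.27‰
step 4: δ = (-33.27 + 1000)·(-2.7/1000 + 1) − 1000 = -35.88‰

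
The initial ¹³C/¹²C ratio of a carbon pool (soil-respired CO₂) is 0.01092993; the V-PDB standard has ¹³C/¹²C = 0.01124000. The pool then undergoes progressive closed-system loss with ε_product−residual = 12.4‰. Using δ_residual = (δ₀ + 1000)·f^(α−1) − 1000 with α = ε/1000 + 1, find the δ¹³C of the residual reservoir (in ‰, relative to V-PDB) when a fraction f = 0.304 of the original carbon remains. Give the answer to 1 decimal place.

-41.8‰

δ₀ = (0.01092993/0.01124000 − 1)×1000 = (0.972414 − 1)×1000 = -27.586‰
α − 1 = ε/1000 = 0.0124
f^(α−1) = 0.304^(0.0124) = 0.985343
δ_res = (-27.586 + 1000) × 0.985343 − 1000 = 958.161 − 1000 = -41.84‰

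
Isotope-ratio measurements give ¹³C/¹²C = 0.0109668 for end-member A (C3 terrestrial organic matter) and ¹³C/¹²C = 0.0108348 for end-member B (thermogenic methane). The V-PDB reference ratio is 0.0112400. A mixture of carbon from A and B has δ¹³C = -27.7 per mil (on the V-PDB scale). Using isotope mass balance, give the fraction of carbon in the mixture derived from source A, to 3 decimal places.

δ_A = (0.0109668/0.0112400 − 1)×1000 = (0.975694 − 1)×1000 = -24.306 per mil
δ_B = (0.0108348/0.0112400 − 1)×1000 = (0.963950 − 1)×1000 = -36.050 per mil
f_A = (δ_mix − δ_B)/(δ_A − δ_B) = (-27.7 − (-36.050))/(-24.306 − (-36.050))
f_A = 8.350 / 11.744 = 0.7110

0.711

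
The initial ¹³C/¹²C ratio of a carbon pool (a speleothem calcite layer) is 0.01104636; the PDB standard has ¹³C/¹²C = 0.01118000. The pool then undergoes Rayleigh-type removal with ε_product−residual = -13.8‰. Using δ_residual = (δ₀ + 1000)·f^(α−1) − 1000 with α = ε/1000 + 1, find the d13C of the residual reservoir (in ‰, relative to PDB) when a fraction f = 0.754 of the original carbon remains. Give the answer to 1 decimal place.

δ₀ = (0.01104636/0.01118000 − 1)×1000 = (0.988047 − 1)×1000 = -11.953‰
α − 1 = ε/1000 = -0.0138
f^(α−1) = 0.754^(-0.0138) = 1.003904
δ_res = (-11.953 + 1000) × 1.003904 − 1000 = 991.904 − 1000 = -8.10‰

-8.1‰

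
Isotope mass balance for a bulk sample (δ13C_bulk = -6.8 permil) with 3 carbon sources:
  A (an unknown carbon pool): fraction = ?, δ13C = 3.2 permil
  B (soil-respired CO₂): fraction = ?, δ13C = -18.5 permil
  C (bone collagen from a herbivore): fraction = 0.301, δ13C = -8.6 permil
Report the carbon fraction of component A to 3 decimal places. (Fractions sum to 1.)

0.402

Let f_A and f_B be the unknown fractions; fractions sum to 1 so f_A + f_B = 0.699.
Mass balance: Σ fᵢ·δᵢ = δ_bulk ⇒ f_A·(3.2) + f_B·(-18.5) = -6.8 − (-2.589) = -4.211
Substitute f_B = 0.699 − f_A:
f_A·(3.2 − -18.5) = -4.211 − 0.699×(-18.5) = 8.720
f_A = 8.720 / 21.7 = 0.4018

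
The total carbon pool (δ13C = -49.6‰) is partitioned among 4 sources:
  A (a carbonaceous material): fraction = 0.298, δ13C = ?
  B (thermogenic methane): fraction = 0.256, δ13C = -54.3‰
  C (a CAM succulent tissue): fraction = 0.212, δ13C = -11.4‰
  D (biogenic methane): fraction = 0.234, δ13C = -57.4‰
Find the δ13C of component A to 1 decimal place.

Isotope mass balance: δ_bulk = Σ fᵢ·δᵢ.
-49.6 = 0.298×δ_A + 0.256×(-54.3) + 0.212×(-11.4) + 0.234×(-57.4)
0.298·δ_A = -49.6 − (-29.749) = -19.851
δ_A = -19.851 / 0.298 = -66.61‰

-66.6‰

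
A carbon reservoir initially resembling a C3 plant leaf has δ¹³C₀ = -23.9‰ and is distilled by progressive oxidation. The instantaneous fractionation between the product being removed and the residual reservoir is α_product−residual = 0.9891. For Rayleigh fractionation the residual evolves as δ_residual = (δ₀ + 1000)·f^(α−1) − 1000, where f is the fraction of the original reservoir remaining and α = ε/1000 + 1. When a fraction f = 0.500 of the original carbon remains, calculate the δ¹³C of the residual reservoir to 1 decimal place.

Rayleigh residual: δ_res = (δ₀ + 1000)·f^(α−1) − 1000
α − 1 = -0.01090
f^(α−1) = 0.500^(-0.01090) = 1.007584
δ_res = (-23.9 + 1000) × 1.007584 − 1000 = 983.503 − 1000 = -16.50‰

-16.5‰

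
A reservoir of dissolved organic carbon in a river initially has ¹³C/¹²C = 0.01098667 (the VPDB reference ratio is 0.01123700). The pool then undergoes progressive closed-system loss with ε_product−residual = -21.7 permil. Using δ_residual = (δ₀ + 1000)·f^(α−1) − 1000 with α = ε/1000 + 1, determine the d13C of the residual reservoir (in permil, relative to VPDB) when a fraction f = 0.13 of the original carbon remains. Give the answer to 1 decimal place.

δ₀ = (0.01098667/0.01123700 − 1)×1000 = (0.977723 − 1)×1000 = -22.277 permil
α − 1 = ε/1000 = -0.0217
f^(α−1) = 0.13^(-0.0217) = 1.045267
δ_res = (-22.277 + 1000) × 1.045267 − 1000 = 1021.982 − 1000 = 21.98 permil

22.0 permil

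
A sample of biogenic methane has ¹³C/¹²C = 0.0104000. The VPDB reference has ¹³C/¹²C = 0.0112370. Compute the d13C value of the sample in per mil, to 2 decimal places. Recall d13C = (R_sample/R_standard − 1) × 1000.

d13C = (R_sample / R_standard − 1) × 1000
R_sample / R_standard = 0.0104000 / 0.0112370 = 0.925514
d13C = (0.925514 − 1) × 1000 = -74.486 per mil

-74.49 per mil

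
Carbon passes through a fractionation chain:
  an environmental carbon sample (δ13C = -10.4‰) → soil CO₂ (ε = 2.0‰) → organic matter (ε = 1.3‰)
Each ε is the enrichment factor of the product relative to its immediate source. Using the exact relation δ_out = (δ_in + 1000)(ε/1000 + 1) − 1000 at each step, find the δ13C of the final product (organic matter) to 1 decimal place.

-7.1‰

step 1: δ = (-10.40 + 1000)·(2.0/1000 + 1) − 1000 = -8.42‰
step 2: δ = (-8.42 + 1000)·(1.3/1000 + 1) − 1000 = -7.13‰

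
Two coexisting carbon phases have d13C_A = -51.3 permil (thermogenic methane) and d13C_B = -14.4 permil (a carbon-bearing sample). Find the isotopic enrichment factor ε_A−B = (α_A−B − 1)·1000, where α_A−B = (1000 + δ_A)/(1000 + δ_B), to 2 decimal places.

α_A−B = (1000 + -51.3) / (1000 + -14.4) = 948.7 / 985.6 = 0.962561
ε_A−B = (0.962561 − 1) × 1000 = -37.439 permil
(The approximation ε ≈ δ_A − δ_B would give -36.9 permil.)

-37.44 permil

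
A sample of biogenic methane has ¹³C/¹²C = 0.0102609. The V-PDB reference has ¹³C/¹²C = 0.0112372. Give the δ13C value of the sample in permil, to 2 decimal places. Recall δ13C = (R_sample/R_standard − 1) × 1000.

-86.88 permil

δ13C = (R_sample / R_standard − 1) × 1000
R_sample / R_standard = 0.0102609 / 0.0112372 = 0.913119
δ13C = (0.913119 − 1) × 1000 = -86.881 permil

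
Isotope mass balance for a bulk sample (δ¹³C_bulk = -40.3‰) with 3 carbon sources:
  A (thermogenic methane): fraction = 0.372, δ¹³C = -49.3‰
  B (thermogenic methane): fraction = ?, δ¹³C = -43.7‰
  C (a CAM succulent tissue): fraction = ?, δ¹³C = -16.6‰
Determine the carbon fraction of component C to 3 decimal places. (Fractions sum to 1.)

0.202

Let f_C and f_B be the unknown fractions; fractions sum to 1 so f_C + f_B = 0.628.
Mass balance: Σ fᵢ·δᵢ = δ_bulk ⇒ f_C·(-16.6) + f_B·(-43.7) = -40.3 − (-18.340) = -21.960
Substitute f_B = 0.628 − f_C:
f_C·(-16.6 − -43.7) = -21.960 − 0.628×(-43.7) = 5.483
f_C = 5.483 / 27.1 = 0.2023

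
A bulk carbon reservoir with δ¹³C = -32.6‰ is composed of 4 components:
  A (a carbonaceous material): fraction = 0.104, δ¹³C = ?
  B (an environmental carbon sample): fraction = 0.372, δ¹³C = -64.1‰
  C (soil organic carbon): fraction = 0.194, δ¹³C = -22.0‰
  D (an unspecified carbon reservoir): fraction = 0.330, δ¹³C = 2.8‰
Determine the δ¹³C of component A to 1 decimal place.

-52.0‰

Isotope mass balance: δ_bulk = Σ fᵢ·δᵢ.
-32.6 = 0.104×δ_A + 0.372×(-64.1) + 0.194×(-22.0) + 0.330×(2.8)
0.104·δ_A = -32.6 − (-27.189) = -5.411
δ_A = -5.411 / 0.104 = -52.03‰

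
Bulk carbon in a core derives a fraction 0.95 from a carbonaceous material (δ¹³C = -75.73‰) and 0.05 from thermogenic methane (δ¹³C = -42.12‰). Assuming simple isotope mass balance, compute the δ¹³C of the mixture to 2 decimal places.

δ_mix = f_A·δ_A + f_B·δ_B
δ_mix = 0.95 × (-75.73) + 0.05 × (-42.12)
δ_mix = -71.944 + -2.106 = -74.049‰

-74.05‰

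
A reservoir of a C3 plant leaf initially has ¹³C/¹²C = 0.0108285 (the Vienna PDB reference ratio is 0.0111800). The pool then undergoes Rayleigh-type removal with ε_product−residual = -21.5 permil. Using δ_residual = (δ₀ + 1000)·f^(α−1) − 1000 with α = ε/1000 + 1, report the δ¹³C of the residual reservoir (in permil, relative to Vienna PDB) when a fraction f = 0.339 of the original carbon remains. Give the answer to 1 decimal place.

-8.6 permil

δ₀ = (0.0108285/0.0111800 − 1)×1000 = (0.968560 − 1)×1000 = -31.440 permil
α − 1 = ε/1000 = -0.0215
f^(α−1) = 0.339^(-0.0215) = 1.023530
δ_res = (-31.440 + 1000) × 1.023530 − 1000 = 991.350 − 1000 = -8.65 permil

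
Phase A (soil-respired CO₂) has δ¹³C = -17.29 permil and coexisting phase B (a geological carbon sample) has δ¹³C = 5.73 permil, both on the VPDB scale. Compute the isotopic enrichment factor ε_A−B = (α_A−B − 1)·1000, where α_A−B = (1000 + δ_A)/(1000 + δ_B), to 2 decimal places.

-22.89 permil

α_A−B = (1000 + -17.29) / (1000 + 5.73) = 982.71 / 1005.73 = 0.977111
ε_A−B = (0.977111 − 1) × 1000 = -22.889 permil
(The approximation ε ≈ δ_A − δ_B would give -23.02 permil.)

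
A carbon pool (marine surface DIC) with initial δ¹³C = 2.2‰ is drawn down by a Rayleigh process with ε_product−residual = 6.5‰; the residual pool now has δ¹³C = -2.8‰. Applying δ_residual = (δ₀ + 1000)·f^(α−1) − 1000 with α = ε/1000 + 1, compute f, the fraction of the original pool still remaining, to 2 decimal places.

0.46

α − 1 = ε/1000 = 0.0065
(δ_res + 1000)/(δ₀ + 1000) = (-2.8 + 1000)/(2.2 + 1000) = 997.2/1002.2 = 0.995011
f = 0.995011^(1/0.0065) = exp(ln(0.995011)/0.0065) = exp(-0.00500/0.0065)
f = exp(-0.7695) = 0.4633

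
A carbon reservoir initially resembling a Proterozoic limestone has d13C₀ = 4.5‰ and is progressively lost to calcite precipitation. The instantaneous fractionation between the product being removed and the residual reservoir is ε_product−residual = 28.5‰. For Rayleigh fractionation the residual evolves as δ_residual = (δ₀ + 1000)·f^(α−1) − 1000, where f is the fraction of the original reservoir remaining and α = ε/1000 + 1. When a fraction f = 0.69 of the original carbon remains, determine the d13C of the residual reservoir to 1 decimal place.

-6.1‰

Rayleigh residual: δ_res = (δ₀ + 1000)·f^(α−1) − 1000
α = ε/1000 + 1 = 1.02850, so α − 1 = 0.02850
f^(α−1) = 0.69^(0.02850) = 0.989480
δ_res = (4.5 + 1000) × 0.989480 − 1000 = 993.933 − 1000 = -6.07‰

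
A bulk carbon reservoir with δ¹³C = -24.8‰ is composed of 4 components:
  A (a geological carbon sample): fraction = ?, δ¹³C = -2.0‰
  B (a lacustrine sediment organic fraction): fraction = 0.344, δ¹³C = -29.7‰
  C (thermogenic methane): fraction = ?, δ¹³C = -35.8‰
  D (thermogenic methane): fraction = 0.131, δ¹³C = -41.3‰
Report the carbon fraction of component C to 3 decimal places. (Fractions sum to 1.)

0.240

Let f_C and f_A be the unknown fractions; fractions sum to 1 so f_C + f_A = 0.525.
Mass balance: Σ fᵢ·δᵢ = δ_bulk ⇒ f_C·(-35.8) + f_A·(-2.0) = -24.8 − (-15.627) = -9.173
Substitute f_A = 0.525 − f_C:
f_C·(-35.8 − -2.0) = -9.173 − 0.525×(-2.0) = -8.123
f_C = -8.123 / -33.8 = 0.2403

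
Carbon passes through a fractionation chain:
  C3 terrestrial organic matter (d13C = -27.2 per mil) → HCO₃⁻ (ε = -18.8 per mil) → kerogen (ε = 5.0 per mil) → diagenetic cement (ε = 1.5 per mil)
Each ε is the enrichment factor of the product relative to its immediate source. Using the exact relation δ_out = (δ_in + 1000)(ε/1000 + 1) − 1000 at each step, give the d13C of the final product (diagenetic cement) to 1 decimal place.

step 1: δ = (-27.20 + 1000)·(-18.8/1000 + 1) − 1000 = -45.49 per mil
step 2: δ = (-45.49 + 1000)·(5.0/1000 + 1) − 1000 = -40.72 per mil
step 3: δ = (-40.72 + 1000)·(1.5/1000 + 1) − 1000 = -39.28 per mil

-39.3 per mil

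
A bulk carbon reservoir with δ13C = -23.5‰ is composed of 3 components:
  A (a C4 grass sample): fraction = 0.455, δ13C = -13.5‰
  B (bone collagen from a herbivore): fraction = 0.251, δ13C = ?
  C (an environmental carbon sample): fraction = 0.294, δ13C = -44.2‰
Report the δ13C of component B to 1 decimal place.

Isotope mass balance: δ_bulk = Σ fᵢ·δᵢ.
-23.5 = 0.455×(-13.5) + 0.251×δ_B + 0.294×(-44.2)
0.251·δ_B = -23.5 − (-19.137) = -4.363
δ_B = -4.363 / 0.251 = -17.38‰

-17.4‰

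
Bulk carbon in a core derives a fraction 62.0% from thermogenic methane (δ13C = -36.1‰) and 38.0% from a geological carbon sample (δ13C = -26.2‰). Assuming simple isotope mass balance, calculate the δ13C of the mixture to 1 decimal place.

-32.3‰

δ_mix = f_A·δ_A + f_B·δ_B
δ_mix = 0.620 × (-36.1) + 0.380 × (-26.2)
δ_mix = -22.38 + -9.96 = -32.34‰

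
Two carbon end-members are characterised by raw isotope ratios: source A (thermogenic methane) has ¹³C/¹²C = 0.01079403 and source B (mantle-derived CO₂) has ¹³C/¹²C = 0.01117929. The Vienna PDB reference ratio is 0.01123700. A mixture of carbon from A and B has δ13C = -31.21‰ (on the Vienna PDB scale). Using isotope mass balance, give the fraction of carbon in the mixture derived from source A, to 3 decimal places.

δ_A = (0.01079403/0.01123700 − 1)×1000 = (0.960579 − 1)×1000 = -39.421‰
δ_B = (0.01117929/0.01123700 − 1)×1000 = (0.994864 − 1)×1000 = -5.136‰
f_A = (δ_mix − δ_B)/(δ_A − δ_B) = (-31.21 − (-5.136))/(-39.421 − (-5.136))
f_A = -26.074 / -34.285 = 0.7605

0.761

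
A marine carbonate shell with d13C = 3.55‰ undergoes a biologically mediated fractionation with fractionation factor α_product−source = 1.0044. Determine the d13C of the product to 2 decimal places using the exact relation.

7.97‰

δ_product = (δ_source + 1000)·α − 1000
δ_product = (3.55 + 1000) × 1.0044 − 1000
δ_product = 1007.966 − 1000 = 7.966‰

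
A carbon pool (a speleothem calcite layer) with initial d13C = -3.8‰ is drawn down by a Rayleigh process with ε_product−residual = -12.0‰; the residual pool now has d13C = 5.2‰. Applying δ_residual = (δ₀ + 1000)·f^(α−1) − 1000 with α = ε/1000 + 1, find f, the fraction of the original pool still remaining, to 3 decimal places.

0.473

α − 1 = ε/1000 = -0.0120
(δ_res + 1000)/(δ₀ + 1000) = (5.2 + 1000)/(-3.8 + 1000) = 1005.2/996.2 = 1.009034
f = 1.009034^(1/-0.0120) = exp(ln(1.009034)/-0.0120) = exp(0.00899/-0.0120)
f = exp(-0.7495) = 0.4726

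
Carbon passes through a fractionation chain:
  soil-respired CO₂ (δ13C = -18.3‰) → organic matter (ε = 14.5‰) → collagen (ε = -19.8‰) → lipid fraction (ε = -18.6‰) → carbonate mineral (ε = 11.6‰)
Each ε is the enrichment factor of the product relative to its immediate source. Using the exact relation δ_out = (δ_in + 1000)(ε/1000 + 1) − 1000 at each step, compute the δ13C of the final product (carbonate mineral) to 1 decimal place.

step 1: δ = (-18.30 + 1000)·(14.5/1000 + 1) − 1000 = -4.07‰
step 2: δ = (-4.07 + 1000)·(-19.8/1000 + 1) − 1000 = -23.78‰
step 3: δ = (-23.78 + 1000)·(-18.6/1000 + 1) − 1000 = -41.94‰
step 4: δ = (-41.94 + 1000)·(11.6/1000 + 1) − 1000 = -30.83‰

-30.8‰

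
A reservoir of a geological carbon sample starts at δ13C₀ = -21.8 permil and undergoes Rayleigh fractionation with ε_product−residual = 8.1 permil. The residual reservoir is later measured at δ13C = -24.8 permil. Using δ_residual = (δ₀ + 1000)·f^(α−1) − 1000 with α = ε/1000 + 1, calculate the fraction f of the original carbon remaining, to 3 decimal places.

α − 1 = ε/1000 = 0.0081
(δ_res + 1000)/(δ₀ + 1000) = (-24.8 + 1000)/(-21.8 + 1000) = 975.2/978.2 = 0.996933
f = 0.996933^(1/0.0081) = exp(ln(0.996933)/0.0081) = exp(-0.00307/0.0081)
f = exp(-0.3792) = 0.6844

0.684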